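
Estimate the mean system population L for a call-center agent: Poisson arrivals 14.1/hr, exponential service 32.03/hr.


ρ = λ/μ = 14.1/32.03 = 0.4402
L = ρ/(1−ρ) = 0.4402/(1 − 0.4402) = 0.4402/0.5598 = 0.7864

Final: 0.7864


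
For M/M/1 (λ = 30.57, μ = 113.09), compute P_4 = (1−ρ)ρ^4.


ρ = 30.57/113.09 = 0.2703
P_n = (1−ρ)·ρ^n = (1 − 0.2703)·0.2703^4 = 0.7297·0.005339 = 0.003896

Final: 0.003896


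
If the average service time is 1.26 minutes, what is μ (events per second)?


μ = 1/(service time) in consistent units.
1 second = 0.0166667 min, so μ = 0.0166667/1.26 = 0.01323 per second

Final: 0.01323 /sec


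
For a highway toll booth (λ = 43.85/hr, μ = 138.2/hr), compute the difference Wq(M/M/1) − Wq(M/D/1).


ρ = 43.85/138.2 = 0.3173
Wq(M/M/1) = ρ/(μ−λ) = 0.3173/94.35 = 0.003363 hr
Wq(M/D/1) = ρ/(2(μ−λ)) = 0.001681 hr
Savings = 0.003363 − 0.001681 = 0.001681 hr

Final: 0.001681 hr


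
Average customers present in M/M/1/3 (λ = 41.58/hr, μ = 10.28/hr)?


ρ = 41.58/10.28 = 4.0447
L = ρ[1 − (K+1)ρ^K + Kρ^(K+1)] / [(1−ρ)(1−ρ^(K+1))]
Numerator: 4.0447·(1 − 4·66.171977 + 3·267.648911) = 2181.165561
Denominator: (-3.0447)·(-266.648911) = 811.878495
L = 2181.165561/811.878495 = 2.6866

Final: 2.6866


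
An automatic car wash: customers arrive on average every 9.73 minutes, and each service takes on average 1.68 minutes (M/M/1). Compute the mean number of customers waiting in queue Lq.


λ = 60/9.73 = 6.1665 /hr
μ = 60/1.68 = 35.7143 /hr
ρ = λ/μ = 6.1665/35.7143 = 0.1727
Lq = ρ²/(1−ρ) = 0.02981/0.8273 = 0.03603

Final: 0.03603


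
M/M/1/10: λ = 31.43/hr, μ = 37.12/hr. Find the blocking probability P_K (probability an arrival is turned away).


ρ = λ/μ = 31.43/37.12 = 0.8467
P_K = (1−ρ)ρ^K/(1−ρ^(K+1)) = (0.1533·0.189393)/(1 − 0.160362)
= 0.029031/0.839638 = 0.034576

Final: 0.034576


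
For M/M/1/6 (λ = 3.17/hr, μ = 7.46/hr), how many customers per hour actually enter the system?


ρ = 0.4249; P_K = (1−ρ)ρ^6/(1−ρ^7) = 0.003394
λ_eff = λ(1 − P_K) = 3.17·(1 − 0.003394) = 3.17·0.996606 = 3.1592 /hr

Final: 3.1592 /hr


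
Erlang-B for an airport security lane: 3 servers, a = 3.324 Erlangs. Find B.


B(c,a) = (a^c/c!) / Σ_{k=0}^{c} a^k/k!
a^3/3! = 6.121133
Σ terms (k=0..3): 1.00000 + 3.32400 + 5.52449 + 6.12113 = 15.969621
B = 6.121133/15.969621 = 0.383299

Final: 0.383299


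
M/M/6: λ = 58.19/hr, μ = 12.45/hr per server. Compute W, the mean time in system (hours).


a = 4.6739; ρ = 0.7790; P₀ = 0.007268
Lq = P₀·a^c·ρ/(c!(1−ρ)²) = 1.67807
Wq = Lq/λ = 1.67807/58.19 = 0.02884 hr
W = Wq + 1/μ = 0.02884 + 0.08032 = 0.10916 hr

Final: 0.10916 hr


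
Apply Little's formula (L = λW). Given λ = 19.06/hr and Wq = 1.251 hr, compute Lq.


Lq = λWq = 19.06·1.251 = 23.8441

Final: 23.8441


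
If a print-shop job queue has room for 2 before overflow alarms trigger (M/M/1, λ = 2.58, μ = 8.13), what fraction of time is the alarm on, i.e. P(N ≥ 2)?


ρ = 2.58/8.13 = 0.3173
P(N ≥ n) = ρ^n = 0.3173^2 = 0.100707

Final: 0.100707


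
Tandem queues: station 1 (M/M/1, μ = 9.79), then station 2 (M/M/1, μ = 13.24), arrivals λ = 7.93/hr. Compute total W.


Each node sees arrival rate λ = 7.93/hr (tandem ⇒ throughput preserved).
W₁ = 1/(μ₁−λ) = 1/(9.79−7.93) = 0.53763 hr
W₂ = 1/(μ₂−λ) = 1/(13.24−7.93) = 0.18832 hr
W_total = W₁ + W₂ = 0.53763 + 0.18832 = 0.72596 hr

Final: 0.72596 hr


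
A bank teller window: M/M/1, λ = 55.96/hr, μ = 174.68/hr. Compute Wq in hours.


ρ = 55.96/174.68 = 0.3204
Wq = ρ/(μ−λ) = 0.3204/(174.68 − 55.96) = 0.3204/118.72 = 0.002698 hr

Final: 0.002698 hr


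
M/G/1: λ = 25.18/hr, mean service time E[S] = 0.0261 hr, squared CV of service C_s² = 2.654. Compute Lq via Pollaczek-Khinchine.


ρ = λ·E[S] = 25.18·0.0261 = 0.6572
Lq = ρ²(1+C_s²)/(2(1−ρ)) = 0.4319·(1+2.654)/(2·0.3428)
= 0.4319·3.6540/0.6856 = 2.30191

Final: 2.30191


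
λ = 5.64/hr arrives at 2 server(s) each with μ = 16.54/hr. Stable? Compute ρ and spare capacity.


Total capacity cμ = 2·16.54 = 33.08/hr
ρ = λ/(cμ) = 5.64/33.08 = 0.1705
Stable ⇔ ρ < 1: YES
Spare capacity = cμ − λ = 33.08 − 5.64 = 27.44/hr

Final: ρ = 0.1705; stable; margin = 27.44/hr


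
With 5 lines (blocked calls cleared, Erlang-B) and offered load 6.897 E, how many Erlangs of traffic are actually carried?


B(5,6.897) = 0.418585 (Erlang-B)
Carried load = a(1 − B) = 6.897·(1 − 0.418585) = 6.897·0.581415 = 4.0100 E

Final: 4.0100 Erlangs


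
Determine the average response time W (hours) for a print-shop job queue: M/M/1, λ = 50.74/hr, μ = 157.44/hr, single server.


W = 1/(μ−λ) = 1/(157.44 − 50.74) = 1/106.70 = 0.009372 hr

Final: 0.009372 hr


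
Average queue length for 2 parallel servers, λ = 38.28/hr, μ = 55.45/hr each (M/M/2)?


a = λ/μ = 0.6904; ρ = a/2 = 0.3452
P₀ = 0.486794
Lq = P₀·a^c·ρ / (c!·(1−ρ)²) = 0.486794·0.47659·0.3452/(2·0.42879)
= 0.09338

Final: 0.09338


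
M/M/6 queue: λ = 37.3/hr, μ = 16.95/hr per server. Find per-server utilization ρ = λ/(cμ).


ρ = λ/(cμ) = 37.3/(6·16.95) = 37.3/101.70 = 0.3668

Final: 0.3668


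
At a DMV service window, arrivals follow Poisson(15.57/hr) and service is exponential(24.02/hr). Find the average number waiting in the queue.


ρ = 15.57/24.02 = 0.6482
Lq = ρ²/(1−ρ) = 0.4202/0.3518 = 1.1944

Final: 1.1944


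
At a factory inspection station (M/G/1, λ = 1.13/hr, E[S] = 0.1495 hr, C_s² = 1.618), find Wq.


ρ = λ·E[S] = 1.13·0.1495 = 0.1689
E[S²] = E[S]²(1+C_s²) = 0.1495²·(1+1.618) = 0.058513
Wq = λ·E[S²]/(2(1−ρ)) = 1.13·0.058513/(2·0.8311) = 0.03978 hr

Final: 0.03978 hr


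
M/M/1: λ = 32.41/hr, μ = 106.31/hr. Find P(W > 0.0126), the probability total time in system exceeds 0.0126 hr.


W ~ Exponential(μ−λ) for M/M/1.
μ − λ = 106.31 − 32.41 = 73.9000
P(W > t) = e^{−(μ−λ)t} = e^{−0.9311} = 0.394104

Final: 0.394104


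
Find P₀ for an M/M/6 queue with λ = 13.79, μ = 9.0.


a = λ/μ = 13.79/9.0 = 1.5322; ρ = a/c = 0.2554
Σ_{k=0}^{5} a^k/k! (terms k=0..5) = 1.00000 + 1.53222 + 1.17385 + 0.59953 + 0.22965 + 0.07038 = 4.60564
Tail: a^6/(6!(1−ρ)) = 12.93989/(720·0.7446) = 0.02414
P₀ = 1/(4.60564 + 0.02414) = 1/4.62978 = 0.215993

Final: 0.215993


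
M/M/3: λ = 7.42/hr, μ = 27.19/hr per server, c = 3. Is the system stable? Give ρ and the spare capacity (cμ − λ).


Total capacity cμ = 3·27.19 = 81.57/hr
ρ = λ/(cμ) = 7.42/81.57 = 0.09096
Stable ⇔ ρ < 1: YES
Spare capacity = cμ − λ = 81.57 − 7.42 = 74.15/hr

Final: ρ = 0.09096; stable; margin = 74.15/hr


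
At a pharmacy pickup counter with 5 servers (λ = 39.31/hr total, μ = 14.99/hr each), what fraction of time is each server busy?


ρ = λ/(cμ) = 39.31/(5·14.99) = 39.31/74.95 = 0.5245

Final: 0.5245


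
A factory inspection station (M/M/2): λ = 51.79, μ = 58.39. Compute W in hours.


a = 0.8870; ρ = 0.4435; P₀ = 0.385537
Lq = P₀·a^c·ρ/(c!(1−ρ)²) = 0.21716
Wq = Lq/λ = 0.21716/51.79 = 0.004193 hr
W = Wq + 1/μ = 0.004193 + 0.01713 = 0.02132 hr

Final: 0.02132 hr


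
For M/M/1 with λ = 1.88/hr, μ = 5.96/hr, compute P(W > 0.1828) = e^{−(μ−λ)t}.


W ~ Exponential(μ−λ) for M/M/1.
μ − λ = 5.96 − 1.88 = 4.0800
P(W > t) = e^{−(μ−λ)t} = e^{−0.7458} = 0.474343

Final: 0.474343


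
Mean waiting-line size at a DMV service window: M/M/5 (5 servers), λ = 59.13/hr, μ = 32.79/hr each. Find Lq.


a = λ/μ = 1.8033; ρ = a/5 = 0.3607
P₀ = 0.164049
Lq = P₀·a^c·ρ / (c!·(1−ρ)²) = 0.164049·19.06919·0.3607/(120·0.40876)
= 0.02300

Final: 0.02300


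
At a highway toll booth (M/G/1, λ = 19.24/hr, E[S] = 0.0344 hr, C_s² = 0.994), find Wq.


ρ = λ·E[S] = 19.24·0.0344 = 0.6619
E[S²] = E[S]²(1+C_s²) = 0.0344²·(1+0.994) = 0.002360
Wq = λ·E[S²]/(2(1−ρ)) = 19.24·0.002360/(2·0.3381) = 0.06713 hr

Final: 0.06713 hr


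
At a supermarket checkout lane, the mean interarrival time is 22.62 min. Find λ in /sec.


λ = 1/(interarrival time) in consistent units.
1 second = 0.0166667 min, so λ = 0.0166667/22.62 = 0.0007368 per second

Final: 0.0007368 /sec


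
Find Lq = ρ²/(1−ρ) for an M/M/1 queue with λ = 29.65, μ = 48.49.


ρ = 29.65/48.49 = 0.6115
Lq = ρ²/(1−ρ) = 0.3739/0.3885 = 0.9623

Final: 0.9623


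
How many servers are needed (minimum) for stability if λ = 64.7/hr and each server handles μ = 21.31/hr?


Stability requires cμ > λ ⇔ c > λ/μ.
λ/μ = 64.7/21.31 = 3.0361
Minimum integer c = ⌊3.0361⌋ + 1 = 4
Check: 4·21.31 = 85.24 > 64.7, while 3·21.31 = 63.93 ≤ 64.7

Final: 4 servers


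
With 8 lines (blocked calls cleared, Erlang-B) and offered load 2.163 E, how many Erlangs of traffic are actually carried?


B(8,2.163) = 0.001367 (Erlang-B)
Carried load = a(1 − B) = 2.163·(1 − 0.001367) = 2.163·0.998633 = 2.1600 E

Final: 2.1600 Erlangs


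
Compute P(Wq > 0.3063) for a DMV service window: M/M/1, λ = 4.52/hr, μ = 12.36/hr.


ρ = 4.52/12.36 = 0.3657
P(Wq > t) = ρ·e^{−(μ−λ)t} = 0.3657·e^{−2.4014}
= 0.3657·0.090592 = 0.033129

Final: 0.033129


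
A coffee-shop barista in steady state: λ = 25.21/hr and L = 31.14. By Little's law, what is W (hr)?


W = L/λ = 31.14/25.21 = 1.2352 hr

Final: 1.2352 hr


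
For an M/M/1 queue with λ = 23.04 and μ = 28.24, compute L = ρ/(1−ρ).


ρ = λ/μ = 23.04/28.24 = 0.8159
L = ρ/(1−ρ) = 0.8159/(1 − 0.8159) = 0.8159/0.1841 = 4.4308

Final: 4.4308


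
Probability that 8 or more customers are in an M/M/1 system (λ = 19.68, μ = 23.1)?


ρ = 19.68/23.1 = 0.8519
P(N ≥ n) = ρ^n = 0.8519^8 = 0.277527

Final: 0.277527


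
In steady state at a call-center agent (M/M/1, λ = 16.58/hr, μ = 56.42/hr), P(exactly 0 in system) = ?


ρ = 16.58/56.42 = 0.2939
P_n = (1−ρ)·ρ^n = (1 − 0.2939)·0.2939^0 = 0.7061·1.000000 = 0.706133

Final: 0.706133


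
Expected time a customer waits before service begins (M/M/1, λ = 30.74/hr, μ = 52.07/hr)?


ρ = 30.74/52.07 = 0.5904
Wq = ρ/(μ−λ) = 0.5904/(52.07 − 30.74) = 0.5904/21.33 = 0.02768 hr

Final: 0.02768 hr


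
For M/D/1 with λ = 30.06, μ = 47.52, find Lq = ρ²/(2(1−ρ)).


ρ = 30.06/47.52 = 0.6326
M/D/1: Lq = ρ²/(2(1−ρ)) = 0.4002/(2·0.3674) = 0.54454

Final: 0.54454


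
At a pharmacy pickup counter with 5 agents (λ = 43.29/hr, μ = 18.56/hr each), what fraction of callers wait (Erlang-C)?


a = λ/μ = 2.3324; ρ = a/5 = 0.4665
P₀ = 0.095430 (from M/M/c formula)
C(c,a) = [a^c/(c!(1−ρ))]·P₀ = [69.03162/(120·0.5335)]·0.095430
= 1.07826·0.095430 = 0.102898

Final: 0.102898


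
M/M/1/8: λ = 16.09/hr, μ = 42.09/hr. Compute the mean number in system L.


ρ = 16.09/42.09 = 0.3823
L = ρ[1 − (K+1)ρ^K + Kρ^(K+1)] / [(1−ρ)(1−ρ^(K+1))]
Numerator: 0.3823·(1 − 9·0.0004561 + 8·0.0001743) = 0.381240
Denominator: (0.6177)·(0.999826) = 0.617616
L = 0.381240/0.617616 = 0.6173

Final: 0.6173


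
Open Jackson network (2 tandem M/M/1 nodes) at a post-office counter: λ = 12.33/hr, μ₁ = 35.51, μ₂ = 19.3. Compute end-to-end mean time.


Each node sees arrival rate λ = 12.33/hr (tandem ⇒ throughput preserved).
W₁ = 1/(μ₁−λ) = 1/(35.51−12.33) = 0.04314 hr
W₂ = 1/(μ₂−λ) = 1/(19.3−12.33) = 0.14347 hr
W_total = W₁ + W₂ = 0.04314 + 0.14347 = 0.18661 hr

Final: 0.18661 hr


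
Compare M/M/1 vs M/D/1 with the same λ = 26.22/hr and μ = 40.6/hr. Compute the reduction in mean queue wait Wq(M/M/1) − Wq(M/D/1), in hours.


ρ = 26.22/40.6 = 0.6458
Wq(M/M/1) = ρ/(μ−λ) = 0.6458/14.38 = 0.04491 hr
Wq(M/D/1) = ρ/(2(μ−λ)) = 0.02246 hr
Savings = 0.04491 − 0.02246 = 0.02246 hr

Final: 0.02246 hr


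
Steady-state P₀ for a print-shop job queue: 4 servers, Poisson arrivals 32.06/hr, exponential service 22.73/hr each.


a = λ/μ = 32.06/22.73 = 1.4105; ρ = a/c = 0.3526
Σ_{k=0}^{3} a^k/k! (terms k=0..3) = 1.00000 + 1.41047 + 0.99471 + 0.46767 = 3.87286
Tail: a^4/(4!(1−ρ)) = 3.95782/(24·0.6474) = 0.25473
P₀ = 1/(3.87286 + 0.25473) = 1/4.12759 = 0.242272

Final: 0.242272


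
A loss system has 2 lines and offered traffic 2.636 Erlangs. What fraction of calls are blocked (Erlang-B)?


B(c,a) = (a^c/c!) / Σ_{k=0}^{c} a^k/k!
a^2/2! = 3.474248
Σ terms (k=0..2): 1.00000 + 2.63600 + 3.47425 = 7.110248
B = 3.474248/7.110248 = 0.488625

Final: 0.488625


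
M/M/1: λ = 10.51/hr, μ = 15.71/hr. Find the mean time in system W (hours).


W = 1/(μ−λ) = 1/(15.71 − 10.51) = 1/5.20 = 0.1923 hr

Final: 0.1923 hr


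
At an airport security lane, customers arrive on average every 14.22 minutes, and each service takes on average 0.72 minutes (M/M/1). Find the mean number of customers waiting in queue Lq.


λ = 60/14.22 = 4.2194 /hr
μ = 60/0.72 = 83.3333 /hr
ρ = λ/μ = 4.2194/83.3333 = 0.05063
Lq = ρ²/(1−ρ) = 0.002564/0.9494 = 0.002700

Final: 0.002700


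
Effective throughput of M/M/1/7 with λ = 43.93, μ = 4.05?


ρ = 10.8469; P_K = (1−ρ)ρ^7/(1−ρ^8) = 0.907808
λ_eff = λ(1 − P_K) = 43.93·(1 − 0.907808) = 43.93·0.092192 = 4.0500 /hr

Final: 4.0500 /hr


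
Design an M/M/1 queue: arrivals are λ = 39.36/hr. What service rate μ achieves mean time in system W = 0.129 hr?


W = 1/(μ−λ) ⇒ μ − λ = 1/W = 1/0.129 = 7.7519
μ = λ + 1/W = 39.36 + 7.7519 = 47.1119 per hr

Final: 47.1119 /hr


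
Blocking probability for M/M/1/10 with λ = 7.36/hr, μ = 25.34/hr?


ρ = λ/μ = 7.36/25.34 = 0.2904
P_K = (1−ρ)ρ^K/(1−ρ^(K+1)) = (0.7096·0.000004273)/(1 − 0.000001241)
= 0.000003032/0.999999 = 0.000003032

Final: 0.000003032


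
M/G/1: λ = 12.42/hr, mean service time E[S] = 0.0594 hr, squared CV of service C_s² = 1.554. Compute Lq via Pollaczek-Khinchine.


ρ = λ·E[S] = 12.42·0.0594 = 0.7377
Lq = ρ²(1+C_s²)/(2(1−ρ)) = 0.5443·(1+1.554)/(2·0.2623)
= 0.5443·2.5540/0.5245 = 2.65026

Final: 2.65026


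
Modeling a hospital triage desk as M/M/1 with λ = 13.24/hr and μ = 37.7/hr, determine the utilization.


ρ = λ/μ = 13.24/37.7 = 0.3512

Final: 0.3512


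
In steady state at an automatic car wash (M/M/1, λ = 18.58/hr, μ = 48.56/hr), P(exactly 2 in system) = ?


ρ = 18.58/48.56 = 0.3826
P_n = (1−ρ)·ρ^n = (1 − 0.3826)·0.3826^2 = 0.6174·0.146398 = 0.090383

Final: 0.090383


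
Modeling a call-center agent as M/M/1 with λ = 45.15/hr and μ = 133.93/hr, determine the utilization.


ρ = λ/μ = 45.15/133.93 = 0.3371

Final: 0.3371


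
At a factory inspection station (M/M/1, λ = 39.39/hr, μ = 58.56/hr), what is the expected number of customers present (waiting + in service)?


ρ = λ/μ = 39.39/58.56 = 0.6726
L = ρ/(1−ρ) = 0.6726/(1 − 0.6726) = 0.6726/0.3274 = 2.0548

Final: 2.0548


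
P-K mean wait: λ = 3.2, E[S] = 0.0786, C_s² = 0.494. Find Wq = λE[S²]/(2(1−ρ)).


ρ = λ·E[S] = 3.2·0.0786 = 0.2515
E[S²] = E[S]²(1+C_s²) = 0.0786²·(1+0.494) = 0.009230
Wq = λ·E[S²]/(2(1−ρ)) = 3.2·0.009230/(2·0.7485) = 0.01973 hr

Final: 0.01973 hr


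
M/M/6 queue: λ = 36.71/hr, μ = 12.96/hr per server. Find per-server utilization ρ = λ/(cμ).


ρ = λ/(cμ) = 36.71/(6·12.96) = 36.71/77.76 = 0.4721

Final: 0.4721


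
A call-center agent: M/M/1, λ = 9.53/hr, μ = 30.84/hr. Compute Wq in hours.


ρ = 9.53/30.84 = 0.3090
Wq = ρ/(μ−λ) = 0.3090/(30.84 − 9.53) = 0.3090/21.31 = 0.01450 hr

Final: 0.01450 hr


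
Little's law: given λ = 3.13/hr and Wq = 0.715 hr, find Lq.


Lq = λWq = 3.13·0.715 = 2.2379

Final: 2.2379


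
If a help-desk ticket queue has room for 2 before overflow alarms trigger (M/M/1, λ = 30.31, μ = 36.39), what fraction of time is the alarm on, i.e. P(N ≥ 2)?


ρ = 30.31/36.39 = 0.8329
P(N ≥ n) = ρ^n = 0.8329^2 = 0.693758

Final: 0.693758


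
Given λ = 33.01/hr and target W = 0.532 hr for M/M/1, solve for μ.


W = 1/(μ−λ) ⇒ μ − λ = 1/W = 1/0.532 = 1.8797
μ = λ + 1/W = 33.01 + 1.8797 = 34.8897 per hr

Final: 34.8897 /hr


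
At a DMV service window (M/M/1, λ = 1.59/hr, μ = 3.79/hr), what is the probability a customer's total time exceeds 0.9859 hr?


W ~ Exponential(μ−λ) for M/M/1.
μ − λ = 3.79 − 1.59 = 2.2000
P(W > t) = e^{−(μ−λ)t} = e^{−2.1690} = 0.114294

Final: 0.114294


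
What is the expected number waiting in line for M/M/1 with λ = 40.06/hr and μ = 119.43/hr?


ρ = 40.06/119.43 = 0.3354
Lq = ρ²/(1−ρ) = 0.1125/0.6646 = 0.1693

Final: 0.1693


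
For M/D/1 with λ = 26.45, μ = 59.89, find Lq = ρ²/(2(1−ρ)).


ρ = 26.45/59.89 = 0.4416
M/D/1: Lq = ρ²/(2(1−ρ)) = 0.1950/(2·0.5584) = 0.17466

Final: 0.17466


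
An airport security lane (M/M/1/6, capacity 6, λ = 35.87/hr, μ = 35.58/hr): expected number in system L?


ρ = 35.87/35.58 = 1.0082
L = ρ[1 − (K+1)ρ^K + Kρ^(K+1)] / [(1−ρ)(1−ρ^(K+1))]
Numerator: 1.0082·(1 − 7·1.049911 + 6·1.058469) = 0.001445
Denominator: (-0.008151)·(-0.058469) = 0.0004766
L = 0.001445/0.0004766 = 3.0325

Final: 3.0325


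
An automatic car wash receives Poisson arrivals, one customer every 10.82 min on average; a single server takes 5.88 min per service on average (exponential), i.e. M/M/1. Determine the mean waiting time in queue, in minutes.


λ = 60/10.82 = 5.5453 /hr
μ = 60/5.88 = 10.2041 /hr
ρ = λ/μ = 5.5453/10.2041 = 0.5434
Wq = ρ/(μ−λ) = 0.5434/(10.2041−5.5453) = 0.11665 hr
In minutes: 0.11665·60 = 6.999 min

Final: 6.999 min


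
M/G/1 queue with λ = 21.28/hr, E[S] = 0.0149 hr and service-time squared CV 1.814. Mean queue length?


ρ = λ·E[S] = 21.28·0.0149 = 0.3171
Lq = ρ²(1+C_s²)/(2(1−ρ)) = 0.1005·(1+1.814)/(2·0.6829)
= 0.1005·2.8140/1.3659 = 0.20713

Final: 0.20713


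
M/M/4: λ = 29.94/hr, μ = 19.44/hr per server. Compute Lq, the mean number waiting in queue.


a = λ/μ = 1.5401; ρ = a/4 = 0.3850
P₀ = 0.212036
Lq = P₀·a^c·ρ / (c!·(1−ρ)²) = 0.212036·5.62629·0.3850/(24·0.37819)
= 0.05061

Final: 0.05061


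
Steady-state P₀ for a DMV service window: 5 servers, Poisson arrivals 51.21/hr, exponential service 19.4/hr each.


a = λ/μ = 51.21/19.4 = 2.6397; ρ = a/c = 0.5279
Σ_{k=0}^{4} a^k/k! (terms k=0..4) = 1.00000 + 2.63969 + 3.48398 + 3.06555 + 2.02302 = 12.21224
Tail: a^5/(5!(1−ρ)) = 128.16376/(120·0.4721) = 2.26248
P₀ = 1/(12.21224 + 2.26248) = 1/14.47473 = 0.069086

Final: 0.069086


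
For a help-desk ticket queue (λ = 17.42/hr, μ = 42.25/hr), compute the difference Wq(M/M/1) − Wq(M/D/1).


ρ = 17.42/42.25 = 0.4123
Wq(M/M/1) = ρ/(μ−λ) = 0.4123/24.83 = 0.01661 hr
Wq(M/D/1) = ρ/(2(μ−λ)) = 0.008303 hr
Savings = 0.01661 − 0.008303 = 0.008303 hr

Final: 0.008303 hr


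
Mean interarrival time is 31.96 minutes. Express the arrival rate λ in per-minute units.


λ = 1/(interarrival time) in consistent units.
1 minute = 1 min, so λ = 1/31.96 = 0.03129 per minute

Final: 0.03129 /min


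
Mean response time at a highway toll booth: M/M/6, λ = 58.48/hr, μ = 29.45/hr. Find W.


a = 1.9857; ρ = 0.3310; P₀ = 0.137085
Lq = P₀·a^c·ρ/(c!(1−ρ)²) = 0.008631
Wq = Lq/λ = 0.008631/58.48 = 0.0001476 hr
W = Wq + 1/μ = 0.0001476 + 0.03396 = 0.03410 hr

Final: 0.03410 hr


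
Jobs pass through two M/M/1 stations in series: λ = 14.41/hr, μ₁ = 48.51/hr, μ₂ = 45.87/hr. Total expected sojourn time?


Each node sees arrival rate λ = 14.41/hr (tandem ⇒ throughput preserved).
W₁ = 1/(μ₁−λ) = 1/(48.51−14.41) = 0.02933 hr
W₂ = 1/(μ₂−λ) = 1/(45.87−14.41) = 0.03179 hr
W_total = W₁ + W₂ = 0.02933 + 0.03179 = 0.06111 hr

Final: 0.06111 hr


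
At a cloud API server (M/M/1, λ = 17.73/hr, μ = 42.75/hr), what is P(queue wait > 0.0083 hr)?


ρ = 17.73/42.75 = 0.4147
P(Wq > t) = ρ·e^{−(μ−λ)t} = 0.4147·e^{−0.2077}
= 0.4147·0.812478 = 0.336965

Final: 0.336965


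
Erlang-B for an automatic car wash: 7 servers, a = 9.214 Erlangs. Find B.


B(c,a) = (a^c/c!) / Σ_{k=0}^{c} a^k/k!
a^7/7! = 1118.682692
Σ terms (k=0..7): 1.00000 + 9.21400 + 42.44890 + 130.37472 + 300.31816 + 553.42630 + 849.87832 + 1118.68269 = 3005.343083
B = 1118.682692/3005.343083 = 0.372231

Final: 0.372231


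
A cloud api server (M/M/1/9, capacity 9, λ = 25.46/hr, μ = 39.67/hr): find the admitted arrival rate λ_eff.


ρ = 0.6418; P_K = (1−ρ)ρ^9/(1−ρ^10) = 0.006697
λ_eff = λ(1 − P_K) = 25.46·(1 − 0.006697) = 25.46·0.993303 = 25.2895 /hr

Final: 25.2895 /hr


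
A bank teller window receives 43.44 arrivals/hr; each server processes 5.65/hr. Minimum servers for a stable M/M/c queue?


Stability requires cμ > λ ⇔ c > λ/μ.
λ/μ = 43.44/5.65 = 7.6885
Minimum integer c = ⌊7.6885⌋ + 1 = 8
Check: 8·5.65 = 45.20 > 43.44, while 7·5.65 = 39.55 ≤ 43.44

Final: 8 servers


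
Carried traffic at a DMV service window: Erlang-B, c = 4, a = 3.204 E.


B(4,3.204) = 0.228581 (Erlang-B)
Carried load = a(1 − B) = 3.204·(1 − 0.228581) = 3.204·0.771419 = 2.4716 E

Final: 2.4716 Erlangs


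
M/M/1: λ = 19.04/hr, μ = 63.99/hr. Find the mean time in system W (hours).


W = 1/(μ−λ) = 1/(63.99 − 19.04) = 1/44.95 = 0.02225 hr

Final: 0.02225 hr


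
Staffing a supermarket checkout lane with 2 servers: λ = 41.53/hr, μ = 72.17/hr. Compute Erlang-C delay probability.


a = λ/μ = 0.5754; ρ = a/2 = 0.2877
P₀ = 0.553129 (from M/M/c formula)
C(c,a) = [a^c/(c!(1−ρ))]·P₀ = [0.33114/(2·0.7123)]·0.553129
= 0.23245·0.553129 = 0.128575

Final: 0.128575


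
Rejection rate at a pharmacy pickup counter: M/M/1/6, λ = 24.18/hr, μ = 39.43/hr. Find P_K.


ρ = λ/μ = 24.18/39.43 = 0.6132
P_K = (1−ρ)ρ^K/(1−ρ^(K+1)) = (0.3868·0.053184)/(1 − 0.032614)
= 0.020569/0.967386 = 0.021263

Final: 0.021263


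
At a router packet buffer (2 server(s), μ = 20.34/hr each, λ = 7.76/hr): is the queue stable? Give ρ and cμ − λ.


Total capacity cμ = 2·20.34 = 40.68/hr
ρ = λ/(cμ) = 7.76/40.68 = 0.1908
Stable ⇔ ρ < 1: YES
Spare capacity = cμ − λ = 40.68 − 7.76 = 32.92/hr

Final: ρ = 0.1908; stable; margin = 32.92/hr


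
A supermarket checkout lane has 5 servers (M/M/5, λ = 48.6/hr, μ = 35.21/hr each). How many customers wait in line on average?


a = λ/μ = 1.3803; ρ = a/5 = 0.2761
P₀ = 0.251251
Lq = P₀·a^c·ρ / (c!·(1−ρ)²) = 0.251251·5.01016·0.2761/(120·0.52409)
= 0.005525

Final: 0.005525


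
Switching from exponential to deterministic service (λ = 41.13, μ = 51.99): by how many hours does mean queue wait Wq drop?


ρ = 41.13/51.99 = 0.7911
Wq(M/M/1) = ρ/(μ−λ) = 0.7911/10.86 = 0.07285 hr
Wq(M/D/1) = ρ/(2(μ−λ)) = 0.03642 hr
Savings = 0.07285 − 0.03642 = 0.03642 hr

Final: 0.03642 hr


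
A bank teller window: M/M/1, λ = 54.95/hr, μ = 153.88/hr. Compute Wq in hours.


ρ = 54.95/153.88 = 0.3571
Wq = ρ/(μ−λ) = 0.3571/(153.88 − 54.95) = 0.3571/98.93 = 0.003610 hr

Final: 0.003610 hr


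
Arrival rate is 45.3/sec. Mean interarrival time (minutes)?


Mean interarrival time = 1/λ = 1/45.3 second = 0.02208 second
In minutes: 0.02208 × 0.0166667 = 0.0003679 min

Final: 0.0003679 min


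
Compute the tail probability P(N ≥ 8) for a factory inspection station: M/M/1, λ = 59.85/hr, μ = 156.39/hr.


ρ = 59.85/156.39 = 0.3827
P(N ≥ n) = ρ^n = 0.3827^8 = 0.0004601

Final: 0.0004601


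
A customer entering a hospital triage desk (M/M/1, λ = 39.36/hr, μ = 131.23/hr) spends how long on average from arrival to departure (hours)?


W = 1/(μ−λ) = 1/(131.23 − 39.36) = 1/91.87 = 0.01088 hr

Final: 0.01088 hr


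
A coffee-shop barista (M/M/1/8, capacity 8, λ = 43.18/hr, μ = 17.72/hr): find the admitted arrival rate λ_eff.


ρ = 2.4368; P_K = (1−ρ)ρ^8/(1−ρ^9) = 0.589820
λ_eff = λ(1 − P_K) = 43.18·(1 − 0.589820) = 43.18·0.410180 = 17.7116 /hr

Final: 17.7116 /hr


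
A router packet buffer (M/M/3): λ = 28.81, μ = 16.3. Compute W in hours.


a = 1.7675; ρ = 0.5892; P₀ = 0.152219
Lq = P₀·a^c·ρ/(c!(1−ρ)²) = 0.48896
Wq = Lq/λ = 0.48896/28.81 = 0.01697 hr
W = Wq + 1/μ = 0.01697 + 0.06135 = 0.07832 hr

Final: 0.07832 hr


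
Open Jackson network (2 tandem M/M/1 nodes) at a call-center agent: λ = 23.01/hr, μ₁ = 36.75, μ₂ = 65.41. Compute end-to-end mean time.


Each node sees arrival rate λ = 23.01/hr (tandem ⇒ throughput preserved).
W₁ = 1/(μ₁−λ) = 1/(36.75−23.01) = 0.07278 hr
W₂ = 1/(μ₂−λ) = 1/(65.41−23.01) = 0.02358 hr
W_total = W₁ + W₂ = 0.07278 + 0.02358 = 0.09637 hr

Final: 0.09637 hr


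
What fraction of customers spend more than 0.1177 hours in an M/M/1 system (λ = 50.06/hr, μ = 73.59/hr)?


W ~ Exponential(μ−λ) for M/M/1.
μ − λ = 73.59 − 50.06 = 23.5300
P(W > t) = e^{−(μ−λ)t} = e^{−2.7695} = 0.062695

Final: 0.062695


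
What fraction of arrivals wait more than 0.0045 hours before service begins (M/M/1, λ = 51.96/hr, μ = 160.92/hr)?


ρ = 51.96/160.92 = 0.3229
P(Wq > t) = ρ·e^{−(μ−λ)t} = 0.3229·e^{−0.4903}
= 0.3229·0.612430 = 0.197750

Final: 0.197750


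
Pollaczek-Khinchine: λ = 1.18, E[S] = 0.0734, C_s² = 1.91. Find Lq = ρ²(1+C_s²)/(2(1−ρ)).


ρ = λ·E[S] = 1.18·0.0734 = 0.08661
Lq = ρ²(1+C_s²)/(2(1−ρ)) = 0.007502·(1+1.91)/(2·0.9134)
= 0.007502·2.9100/1.8268 = 0.01195

Final: 0.01195


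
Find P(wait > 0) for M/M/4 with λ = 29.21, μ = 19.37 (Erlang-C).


a = λ/μ = 1.5080; ρ = a/4 = 0.3770
P₀ = 0.219180 (from M/M/c formula)
C(c,a) = [a^c/(c!(1−ρ))]·P₀ = [5.17140/(24·0.6230)]·0.219180
= 0.34587·0.219180 = 0.075807

Final: 0.075807


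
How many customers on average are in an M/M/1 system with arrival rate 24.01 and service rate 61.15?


ρ = λ/μ = 24.01/61.15 = 0.3926
L = ρ/(1−ρ) = 0.3926/(1 − 0.3926) = 0.3926/0.6074 = 0.6465

Final: 0.6465


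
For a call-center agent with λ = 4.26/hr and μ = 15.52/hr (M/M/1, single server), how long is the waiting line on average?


ρ = 4.26/15.52 = 0.2745
Lq = ρ²/(1−ρ) = 0.07534/0.7255 = 0.1038

Final: 0.1038


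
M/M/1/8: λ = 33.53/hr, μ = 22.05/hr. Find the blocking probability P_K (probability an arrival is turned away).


ρ = λ/μ = 33.53/22.05 = 1.5206
P_K = (1−ρ)ρ^K/(1−ρ^(K+1)) = (-0.5206·28.589047)/(1 − 43.473503)
= -14.884456/-42.473503 = 0.350441

Final: 0.350441


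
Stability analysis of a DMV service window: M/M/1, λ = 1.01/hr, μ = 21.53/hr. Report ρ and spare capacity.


Total capacity cμ = 1·21.53 = 21.53/hr
ρ = λ/(cμ) = 1.01/21.53 = 0.04691
Stable ⇔ ρ < 1: YES
Spare capacity = cμ − λ = 21.53 − 1.01 = 20.52/hr

Final: ρ = 0.04691; stable; margin = 20.52/hr


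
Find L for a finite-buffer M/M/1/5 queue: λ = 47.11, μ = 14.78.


ρ = 47.11/14.78 = 3.1874
L = ρ[1 − (K+1)ρ^K + Kρ^(K+1)] / [(1−ρ)(1−ρ^(K+1))]
Numerator: 3.1874·(1 − 6·328.998070 + 5·1048.653525) = 10423.738378
Denominator: (-2.1874)·(-1047.653525) = 2291.653482
L = 10423.738378/2291.653482 = 4.5486

Final: 4.5486


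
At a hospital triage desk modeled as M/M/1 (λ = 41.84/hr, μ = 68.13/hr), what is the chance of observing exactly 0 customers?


ρ = 41.84/68.13 = 0.6141
P_n = (1−ρ)·ρ^n = (1 − 0.6141)·0.6141^0 = 0.3859·1.000000 = 0.385880

Final: 0.385880


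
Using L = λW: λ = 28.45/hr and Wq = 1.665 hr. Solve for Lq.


Lq = λWq = 28.45·1.665 = 47.3693

Final: 47.3693


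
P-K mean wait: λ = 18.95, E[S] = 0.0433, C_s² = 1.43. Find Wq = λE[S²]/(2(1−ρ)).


ρ = λ·E[S] = 18.95·0.0433 = 0.8205
E[S²] = E[S]²(1+C_s²) = 0.0433²·(1+1.43) = 0.004556
Wq = λ·E[S²]/(2(1−ρ)) = 18.95·0.004556/(2·0.1795) = 0.24054 hr

Final: 0.24054 hr


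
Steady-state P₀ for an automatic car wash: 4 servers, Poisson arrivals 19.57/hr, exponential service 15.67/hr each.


a = λ/μ = 19.57/15.67 = 1.2489; ρ = a/c = 0.3122
Σ_{k=0}^{3} a^k/k! (terms k=0..3) = 1.00000 + 1.24888 + 0.77985 + 0.32465 = 3.35339
Tail: a^4/(4!(1−ρ)) = 2.43269/(24·0.6878) = 0.14738
P₀ = 1/(3.35339 + 0.14738) = 1/3.50076 = 0.285652

Final: 0.285652


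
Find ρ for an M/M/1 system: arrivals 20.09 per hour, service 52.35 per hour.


ρ = λ/μ = 20.09/52.35 = 0.3838

Final: 0.3838


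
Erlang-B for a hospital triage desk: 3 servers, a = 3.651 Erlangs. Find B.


B(c,a) = (a^c/c!) / Σ_{k=0}^{c} a^k/k!
a^3/3! = 8.111184
Σ terms (k=0..3): 1.00000 + 3.65100 + 6.66490 + 8.11118 = 19.427084
B = 8.111184/19.427084 = 0.417519

Final: 0.417519


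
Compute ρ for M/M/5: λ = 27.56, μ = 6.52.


ρ = λ/(cμ) = 27.56/(5·6.52) = 27.56/32.60 = 0.8454

Final: 0.8454


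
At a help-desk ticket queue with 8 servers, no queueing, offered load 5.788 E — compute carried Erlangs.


B(8,5.788) = 0.110236 (Erlang-B)
Carried load = a(1 − B) = 5.788·(1 − 0.110236) = 5.788·0.889764 = 5.1500 E

Final: 5.1500 Erlangs


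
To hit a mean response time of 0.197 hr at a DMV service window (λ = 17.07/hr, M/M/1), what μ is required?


W = 1/(μ−λ) ⇒ μ − λ = 1/W = 1/0.197 = 5.0761
μ = λ + 1/W = 17.07 + 5.0761 = 22.1461 per hr

Final: 22.1461 /hr


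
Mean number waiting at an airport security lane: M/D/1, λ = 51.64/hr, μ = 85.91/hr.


ρ = 51.64/85.91 = 0.6011
M/D/1: Lq = ρ²/(2(1−ρ)) = 0.3613/(2·0.3989) = 0.45288

Final: 0.45288


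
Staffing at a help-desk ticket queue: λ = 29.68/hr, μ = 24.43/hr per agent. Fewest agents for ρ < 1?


Stability requires cμ > λ ⇔ c > λ/μ.
λ/μ = 29.68/24.43 = 1.2149
Minimum integer c = ⌊1.2149⌋ + 1 = 2
Check: 2·24.43 = 48.86 > 29.68, while 1·24.43 = 24.43 ≤ 29.68

Final: 2 servers


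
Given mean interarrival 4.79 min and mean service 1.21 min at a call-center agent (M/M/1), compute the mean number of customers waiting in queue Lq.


λ = 60/4.79 = 12.5261 /hr
μ = 60/1.21 = 49.5868 /hr
ρ = λ/μ = 12.5261/49.5868 = 0.2526
Lq = ρ²/(1−ρ) = 0.06381/0.7474 = 0.08538

Final: 0.08538


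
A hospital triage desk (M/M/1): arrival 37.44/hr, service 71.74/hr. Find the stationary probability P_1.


ρ = 37.44/71.74 = 0.5219
P_n = (1−ρ)·ρ^n = (1 − 0.5219)·0.5219^1 = 0.4781·0.521885 = 0.249521

Final: 0.249521


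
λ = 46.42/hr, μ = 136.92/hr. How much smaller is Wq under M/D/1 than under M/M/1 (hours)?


ρ = 46.42/136.92 = 0.3390
Wq(M/M/1) = ρ/(μ−λ) = 0.3390/90.50 = 0.003746 hr
Wq(M/D/1) = ρ/(2(μ−λ)) = 0.001873 hr
Savings = 0.003746 − 0.001873 = 0.001873 hr

Final: 0.001873 hr


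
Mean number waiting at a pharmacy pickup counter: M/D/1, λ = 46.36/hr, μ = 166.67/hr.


ρ = 46.36/166.67 = 0.2782
M/D/1: Lq = ρ²/(2(1−ρ)) = 0.07737/(2·0.7218) = 0.05359

Final: 0.05359


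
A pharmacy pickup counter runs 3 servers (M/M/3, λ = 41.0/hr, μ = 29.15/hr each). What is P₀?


a = λ/μ = 41.0/29.15 = 1.4065; ρ = a/c = 0.4688
Σ_{k=0}^{2} a^k/k! (terms k=0..2) = 1.00000 + 1.40652 + 0.98915 = 3.39566
Tail: a^3/(3!(1−ρ)) = 2.78250/(6·0.5312) = 0.87309
P₀ = 1/(3.39566 + 0.87309) = 1/4.26875 = 0.234260

Final: 0.234260


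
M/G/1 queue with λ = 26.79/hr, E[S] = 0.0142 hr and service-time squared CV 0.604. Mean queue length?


ρ = λ·E[S] = 26.79·0.0142 = 0.3804
Lq = ρ²(1+C_s²)/(2(1−ρ)) = 0.1447·(1+0.604)/(2·0.6196)
= 0.1447·1.6040/1.2392 = 0.18733

Final: 0.18733


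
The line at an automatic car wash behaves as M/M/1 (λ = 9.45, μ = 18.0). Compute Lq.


ρ = 9.45/18.0 = 0.5250
Lq = ρ²/(1−ρ) = 0.2756/0.4750 = 0.5803

Final: 0.5803


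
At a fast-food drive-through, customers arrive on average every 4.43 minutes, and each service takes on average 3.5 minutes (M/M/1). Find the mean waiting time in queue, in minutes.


λ = 60/4.43 = 13.5440 /hr
μ = 60/3.5 = 17.1429 /hr
ρ = λ/μ = 13.5440/17.1429 = 0.7901
Wq = ρ/(μ−λ) = 0.7901/(17.1429−13.5440) = 0.21953 hr
In minutes: 0.21953·60 = 13.172 min

Final: 13.172 min


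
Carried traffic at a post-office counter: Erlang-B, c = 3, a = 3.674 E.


B(3,3.674) = 0.419809 (Erlang-B)
Carried load = a(1 − B) = 3.674·(1 − 0.419809) = 3.674·0.580191 = 2.1316 E

Final: 2.1316 Erlangs


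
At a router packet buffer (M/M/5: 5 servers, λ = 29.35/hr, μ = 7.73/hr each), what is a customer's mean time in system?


a = 3.7969; ρ = 0.7594; P₀ = 0.017508
Lq = P₀·a^c·ρ/(c!(1−ρ)²) = 1.51004
Wq = Lq/λ = 1.51004/29.35 = 0.05145 hr
W = Wq + 1/μ = 0.05145 + 0.12937 = 0.18082 hr

Final: 0.18082 hr


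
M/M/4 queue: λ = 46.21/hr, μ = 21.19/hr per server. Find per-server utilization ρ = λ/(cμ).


ρ = λ/(cμ) = 46.21/(4·21.19) = 46.21/84.76 = 0.5452

Final: 0.5452


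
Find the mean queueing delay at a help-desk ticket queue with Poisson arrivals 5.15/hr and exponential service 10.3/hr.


ρ = 5.15/10.3 = 0.5000
Wq = ρ/(μ−λ) = 0.5000/(10.3 − 5.15) = 0.5000/5.15 = 0.09709 hr

Final: 0.09709 hr


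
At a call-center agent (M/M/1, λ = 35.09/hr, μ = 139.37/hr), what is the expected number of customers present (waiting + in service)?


ρ = λ/μ = 35.09/139.37 = 0.2518
L = ρ/(1−ρ) = 0.2518/(1 − 0.2518) = 0.2518/0.7482 = 0.3365

Final: 0.3365


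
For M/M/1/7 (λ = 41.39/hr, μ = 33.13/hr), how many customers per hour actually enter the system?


ρ = 1.2493; P_K = (1−ρ)ρ^7/(1−ρ^8) = 0.240007
λ_eff = λ(1 − P_K) = 41.39·(1 − 0.240007) = 41.39·0.759993 = 31.4561 /hr

Final: 31.4561 /hr


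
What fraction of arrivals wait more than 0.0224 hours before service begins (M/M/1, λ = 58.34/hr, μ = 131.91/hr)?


ρ = 58.34/131.91 = 0.4423
P(Wq > t) = ρ·e^{−(μ−λ)t} = 0.4423·e^{−1.6480}
= 0.4423·0.192441 = 0.085111

Final: 0.085111


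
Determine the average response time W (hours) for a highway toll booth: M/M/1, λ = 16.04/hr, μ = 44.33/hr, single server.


W = 1/(μ−λ) = 1/(44.33 − 16.04) = 1/28.29 = 0.03535 hr

Final: 0.03535 hr


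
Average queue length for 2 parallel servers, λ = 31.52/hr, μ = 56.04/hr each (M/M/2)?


a = λ/μ = 0.5625; ρ = a/2 = 0.2812
P₀ = 0.561003
Lq = P₀·a^c·ρ / (c!·(1−ρ)²) = 0.561003·0.31636·0.2812/(2·0.51663)
= 0.04830

Final: 0.04830


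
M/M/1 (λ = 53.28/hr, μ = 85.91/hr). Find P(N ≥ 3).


ρ = 53.28/85.91 = 0.6202
P(N ≥ n) = ρ^n = 0.6202^3 = 0.238540

Final: 0.238540


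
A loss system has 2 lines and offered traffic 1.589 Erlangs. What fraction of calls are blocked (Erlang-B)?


B(c,a) = (a^c/c!) / Σ_{k=0}^{c} a^k/k!
a^2/2! = 1.262460
Σ terms (k=0..2): 1.00000 + 1.58900 + 1.26246 = 3.851460
B = 1.262460/3.851460 = 0.327787

Final: 0.327787


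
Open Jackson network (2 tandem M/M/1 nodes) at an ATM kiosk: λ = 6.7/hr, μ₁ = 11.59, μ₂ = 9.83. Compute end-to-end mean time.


Each node sees arrival rate λ = 6.7/hr (tandem ⇒ throughput preserved).
W₁ = 1/(μ₁−λ) = 1/(11.59−6.7) = 0.20450 hr
W₂ = 1/(μ₂−λ) = 1/(9.83−6.7) = 0.31949 hr
W_total = W₁ + W₂ = 0.20450 + 0.31949 = 0.52399 hr

Final: 0.52399 hr


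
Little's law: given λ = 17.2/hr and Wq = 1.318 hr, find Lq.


Lq = λWq = 17.2·1.318 = 22.6696

Final: 22.6696


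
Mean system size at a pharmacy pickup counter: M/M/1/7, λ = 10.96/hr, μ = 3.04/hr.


ρ = 10.96/3.04 = 3.6053
L = ρ[1 − (K+1)ρ^K + Kρ^(K+1)] / [(1−ρ)(1−ρ^(K+1))]
Numerator: 3.6053·(1 − 8·7916.966254 + 7·28542.746758) = 491990.424390
Denominator: (-2.6053)·(-28541.746758) = 74358.761292
L = 491990.424390/74358.761292 = 6.6164

Final: 6.6164


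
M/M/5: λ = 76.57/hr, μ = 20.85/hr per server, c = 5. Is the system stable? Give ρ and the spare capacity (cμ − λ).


Total capacity cμ = 5·20.85 = 104.25/hr
ρ = λ/(cμ) = 76.57/104.25 = 0.7345
Stable ⇔ ρ < 1: YES
Spare capacity = cμ − λ = 104.25 − 76.57 = 27.68/hr

Final: ρ = 0.7345; stable; margin = 27.68/hr


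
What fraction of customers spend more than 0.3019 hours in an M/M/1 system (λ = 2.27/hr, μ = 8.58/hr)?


W ~ Exponential(μ−λ) for M/M/1.
μ − λ = 8.58 − 2.27 = 6.3100
P(W > t) = e^{−(μ−λ)t} = e^{−1.9050} = 0.148824

Final: 0.148824


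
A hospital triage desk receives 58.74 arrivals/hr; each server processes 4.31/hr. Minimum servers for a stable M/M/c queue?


Stability requires cμ > λ ⇔ c > λ/μ.
λ/μ = 58.74/4.31 = 13.6288
Minimum integer c = ⌊13.6288⌋ + 1 = 14
Check: 14·4.31 = 60.34 > 58.74, while 13·4.31 = 56.03 ≤ 58.74

Final: 14 servers


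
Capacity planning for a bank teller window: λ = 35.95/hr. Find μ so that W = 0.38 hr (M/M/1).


W = 1/(μ−λ) ⇒ μ − λ = 1/W = 1/0.38 = 2.6316
μ = λ + 1/W = 35.95 + 2.6316 = 38.5816 per hr

Final: 38.5816 /hr


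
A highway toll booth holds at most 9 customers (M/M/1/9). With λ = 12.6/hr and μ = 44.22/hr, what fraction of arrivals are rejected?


ρ = λ/μ = 12.6/44.22 = 0.2849
P_K = (1−ρ)ρ^K/(1−ρ^(K+1)) = (0.7151·0.00001238)/(1 − 0.000003528)
= 0.000008853/0.999996 = 0.000008853

Final: 0.000008853


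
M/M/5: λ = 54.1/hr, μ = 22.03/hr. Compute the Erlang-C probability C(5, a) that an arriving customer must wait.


a = λ/μ = 2.4557; ρ = a/5 = 0.4911
P₀ = 0.083911 (from M/M/c formula)
C(c,a) = [a^c/(c!(1−ρ))]·P₀ = [89.31283/(120·0.5089)]·0.083911
= 1.46265·0.083911 = 0.122733

Final: 0.122733


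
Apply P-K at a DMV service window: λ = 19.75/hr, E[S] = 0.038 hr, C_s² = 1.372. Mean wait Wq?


ρ = λ·E[S] = 19.75·0.038 = 0.7505
E[S²] = E[S]²(1+C_s²) = 0.038²·(1+1.372) = 0.003425
Wq = λ·E[S²]/(2(1−ρ)) = 19.75·0.003425/(2·0.2495) = 0.13557 hr

Final: 0.13557 hr


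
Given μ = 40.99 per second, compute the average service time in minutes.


Mean service time = 1/μ = 1/40.99 second = 0.02440 second
In minutes: 0.02440 × 0.0166667 = 0.0004066 min

Final: 0.0004066 min


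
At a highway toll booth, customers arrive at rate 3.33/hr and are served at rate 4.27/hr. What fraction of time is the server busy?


ρ = λ/μ = 3.33/4.27 = 0.7799

Final: 0.7799


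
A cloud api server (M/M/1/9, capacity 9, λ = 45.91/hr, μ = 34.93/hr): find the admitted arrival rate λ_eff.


ρ = 1.3143; P_K = (1−ρ)ρ^9/(1−ρ^10) = 0.255790
λ_eff = λ(1 − P_K) = 45.91·(1 − 0.255790) = 45.91·0.744210 = 34.1667 /hr

Final: 34.1667 /hr


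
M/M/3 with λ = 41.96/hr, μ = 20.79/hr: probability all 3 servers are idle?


a = λ/μ = 41.96/20.79 = 2.0183; ρ = a/c = 0.6728
Σ_{k=0}^{2} a^k/k! (terms k=0..2) = 1.00000 + 2.01828 + 2.03672 = 5.05500
Tail: a^3/(3!(1−ρ)) = 8.22135/(6·0.3272) = 4.18721
P₀ = 1/(5.05500 + 4.18721) = 1/9.24221 = 0.108199

Final: 0.108199


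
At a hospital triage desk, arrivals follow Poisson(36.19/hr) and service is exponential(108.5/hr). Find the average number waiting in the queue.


ρ = 36.19/108.5 = 0.3335
Lq = ρ²/(1−ρ) = 0.1113/0.6665 = 0.1669

Final: 0.1669


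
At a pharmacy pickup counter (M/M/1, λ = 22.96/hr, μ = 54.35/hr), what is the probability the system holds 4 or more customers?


ρ = 22.96/54.35 = 0.4224
P(N ≥ n) = ρ^n = 0.4224^4 = 0.031849

Final: 0.031849


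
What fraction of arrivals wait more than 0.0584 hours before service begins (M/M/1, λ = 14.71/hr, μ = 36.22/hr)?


ρ = 14.71/36.22 = 0.4061
P(Wq > t) = ρ·e^{−(μ−λ)t} = 0.4061·e^{−1.2562}
= 0.4061·0.284739 = 0.115641

Final: 0.115641


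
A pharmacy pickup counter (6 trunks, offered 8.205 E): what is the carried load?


B(6,8.205) = 0.400757 (Erlang-B)
Carried load = a(1 − B) = 8.205·(1 − 0.400757) = 8.205·0.599243 = 4.9168 E

Final: 4.9168 Erlangs
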